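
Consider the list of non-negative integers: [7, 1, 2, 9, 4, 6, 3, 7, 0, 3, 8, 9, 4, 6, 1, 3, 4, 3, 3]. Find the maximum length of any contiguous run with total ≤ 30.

7

Extend to the right; shrink from the left whenever the sum exceeds 30:
→ 7: sum 7, len 1
→ 1: sum 8, len 2
→ 2: sum 10, len 3
→ 9: sum 19, len 4
→ 4: sum 23, len 5
→ 6: sum 29, len 6
→ 3 (dropped 7): sum 25, len 6
→ 7 (dropped 1, 2): sum 29, len 5
→ 0: sum 29, len 6
→ 3 (dropped 9): sum 23, len 6
→ 8 (dropped 4): sum 27, len 6
→ 9 (dropped 6): sum 30, len 6
→ 4 (dropped 3, 7): sum 24, len 5
→ 6: sum 30, len 6
→ 1 (dropped 0, 3): sum 28, len 5
→ 3 (dropped 8): sum 23, len 5
→ 4: sum 27, len 6
→ 3: sum 30, len 7
→ 3 (dropped 9): sum 24, len 7
Longest length seen: 7.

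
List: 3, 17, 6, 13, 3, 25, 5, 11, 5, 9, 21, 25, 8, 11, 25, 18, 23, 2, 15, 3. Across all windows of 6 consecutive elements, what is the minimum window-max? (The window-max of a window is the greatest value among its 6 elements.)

25

Window maxs for each of the 15 positions:
(3, 17, 6, 13, 3, 25) → max 25
(17, 6, 13, 3, 25, 5) → max 25
(6, 13, 3, 25, 5, 11) → max 25
(13, 3, 25, 5, 11, 5) → max 25
(3, 25, 5, 11, 5, 9) → max 25
(25, 5, 11, 5, 9, 21) → max 25
(5, 11, 5, 9, 21, 25) → max 25
(11, 5, 9, 21, 25, 8) → max 25
(5, 9, 21, 25, 8, 11) → max 25
(9, 21, 25, 8, 11, 25) → max 25
(21, 25, 8, 11, 25, 18) → max 25
(25, 8, 11, 25, 18, 23) → max 25
(8, 11, 25, 18, 23, 2) → max 25
(11, 25, 18, 23, 2, 15) → max 25
(25, 18, 23, 2, 15, 3) → max 25
Minimum of these is 25.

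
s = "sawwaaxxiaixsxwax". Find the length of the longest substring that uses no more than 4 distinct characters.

add s: window [s] (1 distinct), len 1
add a: window [s, a] (2 distinct), len 2
add w: window [s, a, w] (3 distinct), len 3
add w: window [s, a, w, w] (3 distinct), len 4
add a: window [s, a, w, w, a] (3 distinct), len 5
add a: window [s, a, w, w, a, a] (3 distinct), len 6
add x: window [s, a, w, w, a, a, x] (4 distinct), len 7
add x: window [s, a, w, w, a, a, x, x] (4 distinct), len 8
add i: window [a, w, w, a, a, x, x, i] (4 distinct), len 8
add a: window [a, w, w, a, a, x, x, i, a] (4 distinct), len 9
add i: window [a, w, w, a, a, x, x, i, a, i] (4 distinct), len 10
add x: window [a, w, w, a, a, x, x, i, a, i, x] (4 distinct), len 11
add s: window [a, a, x, x, i, a, i, x, s] (4 distinct), len 9
add x: window [a, a, x, x, i, a, i, x, s, x] (4 distinct), len 10
add w: window [i, x, s, x, w] (4 distinct), len 5
add a: window [x, s, x, w, a] (4 distinct), len 5
add x: window [x, s, x, w, a, x] (4 distinct), len 6
Longest length with ≤4 distinct: 11.

11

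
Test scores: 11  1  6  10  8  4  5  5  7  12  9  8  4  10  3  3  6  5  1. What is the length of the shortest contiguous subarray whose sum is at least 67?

9

Extend right; whenever the sum reaches 67, record the length and shrink from the left:
add 11: running sum 11 < 67
add 1: running sum 12 < 67
add 6: running sum 18 < 67
add 10: running sum 28 < 67
add 8: running sum 36 < 67
add 4: running sum 40 < 67
add 5: running sum 45 < 67
add 5: running sum 50 < 67
add 7: running sum 57 < 67
end 9: [11, 1, 6, 10, 8, 4, 5, 5, 7, 12] sum 69, len 10
end 10: [1, 6, 10, 8, 4, 5, 5, 7, 12, 9] sum 67, len 10
end 11: [10, 8, 4, 5, 5, 7, 12, 9, 8] sum 68, len 9
end 12: [10, 8, 4, 5, 5, 7, 12, 9, 8, 4] sum 72, len 10
end 13: [8, 4, 5, 5, 7, 12, 9, 8, 4, 10] sum 72, len 10
end 14: [4, 5, 5, 7, 12, 9, 8, 4, 10, 3] sum 67, len 10
end 15: [4, 5, 5, 7, 12, 9, 8, 4, 10, 3, 3] sum 70, len 11
end 16: [5, 7, 12, 9, 8, 4, 10, 3, 3, 6] sum 67, len 10
end 17: [7, 12, 9, 8, 4, 10, 3, 3, 6, 5] sum 67, len 10
end 18: [7, 12, 9, 8, 4, 10, 3, 3, 6, 5, 1] sum 68, len 11
Shortest qualifying length: 9.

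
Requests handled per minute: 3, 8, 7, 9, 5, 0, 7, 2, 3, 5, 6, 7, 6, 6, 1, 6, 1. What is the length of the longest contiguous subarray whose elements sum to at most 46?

10

add 3: [3] sum 3, len 1
add 8: [3, 8] sum 11, len 2
add 7: [3, 8, 7] sum 18, len 3
add 9: [3, 8, 7, 9] sum 27, len 4
add 5: [3, 8, 7, 9, 5] sum 32, len 5
add 0: [3, 8, 7, 9, 5, 0] sum 32, len 6
add 7: [3, 8, 7, 9, 5, 0, 7] sum 39, len 7
add 2: [3, 8, 7, 9, 5, 0, 7, 2] sum 41, len 8
add 3: [3, 8, 7, 9, 5, 0, 7, 2, 3] sum 44, len 9
add 5: [8, 7, 9, 5, 0, 7, 2, 3, 5] sum 46, len 9
add 6: [7, 9, 5, 0, 7, 2, 3, 5, 6] sum 44, len 9
add 7: [9, 5, 0, 7, 2, 3, 5, 6, 7] sum 44, len 9
add 6: [5, 0, 7, 2, 3, 5, 6, 7, 6] sum 41, len 9
add 6: [0, 7, 2, 3, 5, 6, 7, 6, 6] sum 42, len 9
add 1: [0, 7, 2, 3, 5, 6, 7, 6, 6, 1] sum 43, len 10
add 6: [2, 3, 5, 6, 7, 6, 6, 1, 6] sum 42, len 9
add 1: [2, 3, 5, 6, 7, 6, 6, 1, 6, 1] sum 43, len 10
Longest length seen: 10.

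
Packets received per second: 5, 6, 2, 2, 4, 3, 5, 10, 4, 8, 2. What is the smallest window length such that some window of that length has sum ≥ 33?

add 5: running sum 5 < 33
add 6: running sum 11 < 33
add 2: running sum 13 < 33
add 2: running sum 15 < 33
add 4: running sum 19 < 33
add 3: running sum 22 < 33
add 5: running sum 27 < 33
end 7: [5, 6, 2, 2, 4, 3, 5, 10] sum 37, len 8
end 8: [6, 2, 2, 4, 3, 5, 10, 4] sum 36, len 8
end 9: [4, 3, 5, 10, 4, 8] sum 34, len 6
end 10: [4, 3, 5, 10, 4, 8, 2] sum 36, len 7
Shortest qualifying length: 6.

6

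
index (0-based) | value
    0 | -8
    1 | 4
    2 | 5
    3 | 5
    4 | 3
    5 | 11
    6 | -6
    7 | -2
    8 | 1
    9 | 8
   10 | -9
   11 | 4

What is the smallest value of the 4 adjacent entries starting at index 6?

-6

Elements at indices 6..9: -6, -2, 1, 8
min(-6, -2, 1, 8) = -6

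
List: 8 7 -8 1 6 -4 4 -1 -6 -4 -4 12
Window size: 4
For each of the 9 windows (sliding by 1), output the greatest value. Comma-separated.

8, 7, 6, 6, 6, 4, 4, -1, 12

Sliding a size-4 window across the 12 values:
8 7 -8 1 → max 8
7 -8 1 6 → max 7
-8 1 6 -4 → max 6
1 6 -4 4 → max 6
6 -4 4 -1 → max 6
-4 4 -1 -6 → max 4
4 -1 -6 -4 → max 4
-1 -6 -4 -4 → max -1
-6 -4 -4 12 → max 12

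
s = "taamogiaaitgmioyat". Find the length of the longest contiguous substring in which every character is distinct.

7

[t] len 1
[t, a] len 2
[a] len 1
[a, m] len 2
[a, m, o] len 3
[a, m, o, g] len 4
[a, m, o, g, i] len 5
[m, o, g, i, a] len 5
[a] len 1
[a, i] len 2
[a, i, t] len 3
[a, i, t, g] len 4
[a, i, t, g, m] len 5
[t, g, m, i] len 4
[t, g, m, i, o] len 5
[t, g, m, i, o, y] len 6
[t, g, m, i, o, y, a] len 7
[g, m, i, o, y, a, t] len 7
Longest all-distinct length: 7.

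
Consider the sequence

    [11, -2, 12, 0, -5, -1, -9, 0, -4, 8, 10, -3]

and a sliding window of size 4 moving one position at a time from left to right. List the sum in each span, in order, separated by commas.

11 -2 12 0 → sum 21
-2 12 0 -5 → sum 5
12 0 -5 -1 → sum 6
0 -5 -1 -9 → sum -15
-5 -1 -9 0 → sum -15
-1 -9 0 -4 → sum -14
-9 0 -4 8 → sum -5
0 -4 8 10 → sum 14
-4 8 10 -3 → sum 11

21, 5, 6, -15, -15, -14, -5, 14, 11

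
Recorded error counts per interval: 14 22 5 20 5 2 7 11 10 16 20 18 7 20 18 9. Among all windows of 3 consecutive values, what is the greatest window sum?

[14, 22, 5] → sum 41
[22, 5, 20] → sum 47
[5, 20, 5] → sum 30
[20, 5, 2] → sum 27
[5, 2, 7] → sum 14
[2, 7, 11] → sum 20
[7, 11, 10] → sum 28
[11, 10, 16] → sum 37
[10, 16, 20] → sum 46
[16, 20, 18] → sum 54
[20, 18, 7] → sum 45
[18, 7, 20] → sum 45
[7, 20, 18] → sum 45
[20, 18, 9] → sum 47
Greatest of these is 54.

54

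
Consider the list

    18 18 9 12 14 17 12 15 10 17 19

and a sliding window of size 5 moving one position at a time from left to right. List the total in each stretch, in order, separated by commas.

71, 70, 64, 70, 68, 71, 73

[18, 18, 9, 12, 14] → sum 71
[18, 9, 12, 14, 17] → sum 70
[9, 12, 14, 17, 12] → sum 64
[12, 14, 17, 12, 15] → sum 70
[14, 17, 12, 15, 10] → sum 68
[17, 12, 15, 10, 17] → sum 71
[12, 15, 10, 17, 19] → sum 73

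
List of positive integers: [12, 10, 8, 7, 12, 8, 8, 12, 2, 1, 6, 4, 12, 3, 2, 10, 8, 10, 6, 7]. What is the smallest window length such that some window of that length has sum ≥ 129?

add 12: running sum 12 < 129
add 10: running sum 22 < 129
add 8: running sum 30 < 129
add 7: running sum 37 < 129
add 12: running sum 49 < 129
add 8: running sum 57 < 129
add 8: running sum 65 < 129
add 12: running sum 77 < 129
add 2: running sum 79 < 129
add 1: running sum 80 < 129
add 6: running sum 86 < 129
add 4: running sum 90 < 129
add 12: running sum 102 < 129
add 3: running sum 105 < 129
add 2: running sum 107 < 129
add 10: running sum 117 < 129
add 8: running sum 125 < 129
end 17: [12, 10, 8, 7, 12, 8, 8, 12, 2, 1, 6, 4, 12, 3, 2, 10, 8, 10] sum 135, len 18
end 18: [10, 8, 7, 12, 8, 8, 12, 2, 1, 6, 4, 12, 3, 2, 10, 8, 10, 6] sum 129, len 18
end 19: [10, 8, 7, 12, 8, 8, 12, 2, 1, 6, 4, 12, 3, 2, 10, 8, 10, 6, 7] sum 136, len 19
Shortest qualifying length: 18.

18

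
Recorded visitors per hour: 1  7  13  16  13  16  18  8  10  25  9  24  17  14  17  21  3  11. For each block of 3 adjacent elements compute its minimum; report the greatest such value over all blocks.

14

Each size-3 window and its min:
1 7 13 → min 1
7 13 16 → min 7
13 16 13 → min 13
16 13 16 → min 13
13 16 18 → min 13
16 18 8 → min 8
18 8 10 → min 8
8 10 25 → min 8
10 25 9 → min 9
25 9 24 → min 9
9 24 17 → min 9
24 17 14 → min 14
17 14 17 → min 14
14 17 21 → min 14
17 21 3 → min 3
21 3 11 → min 3
Greatest of these is 14.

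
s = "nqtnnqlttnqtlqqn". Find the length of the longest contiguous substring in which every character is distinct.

4

add n: [n] len 1
add q: [n, q] len 2
add t: [n, q, t] len 3
add n (repeat n, move left end past it): [q, t, n] len 3
add n (repeat n, move left end past it): [n] len 1
add q: [n, q] len 2
add l: [n, q, l] len 3
add t: [n, q, l, t] len 4
add t (repeat t, move left end past it): [t] len 1
add n: [t, n] len 2
add q: [t, n, q] len 3
add t (repeat t, move left end past it): [n, q, t] len 3
add l: [n, q, t, l] len 4
add q (repeat q, move left end past it): [t, l, q] len 3
add q (repeat q, move left end past it): [q] len 1
add n: [q, n] len 2
Longest all-distinct length: 4.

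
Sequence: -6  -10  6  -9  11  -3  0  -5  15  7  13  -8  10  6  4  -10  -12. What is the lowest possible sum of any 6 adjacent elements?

Window sums for each of the 12 positions:
[-6, -10, 6, -9, 11, -3] → sum -11
[-10, 6, -9, 11, -3, 0] → sum -5
[6, -9, 11, -3, 0, -5] → sum 0
[-9, 11, -3, 0, -5, 15] → sum 9
[11, -3, 0, -5, 15, 7] → sum 25
[-3, 0, -5, 15, 7, 13] → sum 27
[0, -5, 15, 7, 13, -8] → sum 22
[-5, 15, 7, 13, -8, 10] → sum 32
[15, 7, 13, -8, 10, 6] → sum 43
[7, 13, -8, 10, 6, 4] → sum 32
[13, -8, 10, 6, 4, -10] → sum 15
[-8, 10, 6, 4, -10, -12] → sum -10
Lowest of these is -11.

-11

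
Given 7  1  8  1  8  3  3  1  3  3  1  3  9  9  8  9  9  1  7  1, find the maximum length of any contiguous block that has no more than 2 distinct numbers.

[7] 1 distinct, len 1
[7, 1] 2 distinct, len 2
[1, 8] 2 distinct, len 2
[1, 8, 1] 2 distinct, len 3
[1, 8, 1, 8] 2 distinct, len 4
[8, 3] 2 distinct, len 2
[8, 3, 3] 2 distinct, len 3
[3, 3, 1] 2 distinct, len 3
[3, 3, 1, 3] 2 distinct, len 4
[3, 3, 1, 3, 3] 2 distinct, len 5
[3, 3, 1, 3, 3, 1] 2 distinct, len 6
[3, 3, 1, 3, 3, 1, 3] 2 distinct, len 7
[3, 9] 2 distinct, len 2
[3, 9, 9] 2 distinct, len 3
[9, 9, 8] 2 distinct, len 3
[9, 9, 8, 9] 2 distinct, len 4
[9, 9, 8, 9, 9] 2 distinct, len 5
[9, 9, 1] 2 distinct, len 3
[1, 7] 2 distinct, len 2
[1, 7, 1] 2 distinct, len 3
Longest length with ≤2 distinct: 7.

7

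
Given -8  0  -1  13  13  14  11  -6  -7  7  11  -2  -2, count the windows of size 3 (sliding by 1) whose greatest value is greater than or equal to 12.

5

-8 0 -1 → max 0
0 -1 13 → max 13  ≥ 12 ✓
-1 13 13 → max 13  ≥ 12 ✓
13 13 14 → max 14  ≥ 12 ✓
13 14 11 → max 14  ≥ 12 ✓
14 11 -6 → max 14  ≥ 12 ✓
11 -6 -7 → max 11
-6 -7 7 → max 7
-7 7 11 → max 11
7 11 -2 → max 11
11 -2 -2 → max 11
5 windows satisfy the condition.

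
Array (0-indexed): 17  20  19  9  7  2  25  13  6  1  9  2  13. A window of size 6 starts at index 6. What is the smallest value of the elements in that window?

1

Elements at indices 6..11: 25, 13, 6, 1, 9, 2
min(25, 13, 6, 1, 9, 2) = 1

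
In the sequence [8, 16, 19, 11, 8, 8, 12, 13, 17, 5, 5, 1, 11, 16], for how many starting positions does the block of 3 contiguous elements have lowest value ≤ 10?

(8, 16, 19) → min 8  ≤ 10 ✓
(16, 19, 11) → min 11
(19, 11, 8) → min 8  ≤ 10 ✓
(11, 8, 8) → min 8  ≤ 10 ✓
(8, 8, 12) → min 8  ≤ 10 ✓
(8, 12, 13) → min 8  ≤ 10 ✓
(12, 13, 17) → min 12
(13, 17, 5) → min 5  ≤ 10 ✓
(17, 5, 5) → min 5  ≤ 10 ✓
(5, 5, 1) → min 1  ≤ 10 ✓
(5, 1, 11) → min 1  ≤ 10 ✓
(1, 11, 16) → min 1  ≤ 10 ✓
10 windows satisfy the condition.

10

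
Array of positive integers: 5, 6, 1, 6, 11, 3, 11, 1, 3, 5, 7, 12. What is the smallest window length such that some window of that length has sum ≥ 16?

2

add 5: running sum 5 < 16
add 6: running sum 11 < 16
add 1: running sum 12 < 16
end 3: [5, 6, 1, 6] sum 18, len 4
end 4: [6, 11] sum 17, len 2
end 5: [6, 11, 3] sum 20, len 3
end 6: [11, 3, 11] sum 25, len 3
end 7: [11, 3, 11, 1] sum 26, len 4
end 8: [3, 11, 1, 3] sum 18, len 4
end 9: [11, 1, 3, 5] sum 20, len 4
end 10: [1, 3, 5, 7] sum 16, len 4
end 11: [7, 12] sum 19, len 2
Shortest qualifying length: 2.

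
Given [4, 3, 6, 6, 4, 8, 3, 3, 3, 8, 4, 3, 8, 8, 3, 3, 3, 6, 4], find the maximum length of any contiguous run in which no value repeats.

[4] len 1
[4, 3] len 2
[4, 3, 6] len 3
[6] len 1
[6, 4] len 2
[6, 4, 8] len 3
[6, 4, 8, 3] len 4
[3] len 1
[3] len 1
[3, 8] len 2
[3, 8, 4] len 3
[8, 4, 3] len 3
[4, 3, 8] len 3
[8] len 1
[8, 3] len 2
[3] len 1
[3] len 1
[3, 6] len 2
[3, 6, 4] len 3
Longest all-distinct length: 4.

4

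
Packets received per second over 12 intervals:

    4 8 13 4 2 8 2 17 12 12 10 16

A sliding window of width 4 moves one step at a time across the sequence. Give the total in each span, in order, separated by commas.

29, 27, 27, 16, 29, 39, 43, 51, 50

4 8 13 4 → sum 29
8 13 4 2 → sum 27
13 4 2 8 → sum 27
4 2 8 2 → sum 16
2 8 2 17 → sum 29
8 2 17 12 → sum 39
2 17 12 12 → sum 43
17 12 12 10 → sum 51
12 12 10 16 → sum 50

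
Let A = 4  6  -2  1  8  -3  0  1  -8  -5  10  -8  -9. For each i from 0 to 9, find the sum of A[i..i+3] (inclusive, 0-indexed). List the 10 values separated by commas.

[4, 6, -2, 1] → sum 9
[6, -2, 1, 8] → sum 13
[-2, 1, 8, -3] → sum 4
[1, 8, -3, 0] → sum 6
[8, -3, 0, 1] → sum 6
[-3, 0, 1, -8] → sum -10
[0, 1, -8, -5] → sum -12
[1, -8, -5, 10] → sum -2
[-8, -5, 10, -8] → sum -11
[-5, 10, -8, -9] → sum -12

9, 13, 4, 6, 6, -10, -12, -2, -11, -12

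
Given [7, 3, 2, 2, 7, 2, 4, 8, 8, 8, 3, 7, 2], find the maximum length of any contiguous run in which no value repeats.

4

[7] len 1
[7, 3] len 2
[7, 3, 2] len 3
[2] len 1
[2, 7] len 2
[7, 2] len 2
[7, 2, 4] len 3
[7, 2, 4, 8] len 4
[8] len 1
[8] len 1
[8, 3] len 2
[8, 3, 7] len 3
[8, 3, 7, 2] len 4
Longest all-distinct length: 4.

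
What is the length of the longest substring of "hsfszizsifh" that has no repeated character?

[h] len 1
[h, s] len 2
[h, s, f] len 3
[f, s] len 2
[f, s, z] len 3
[f, s, z, i] len 4
[i, z] len 2
[i, z, s] len 3
[z, s, i] len 3
[z, s, i, f] len 4
[z, s, i, f, h] len 5
Longest all-distinct length: 5.

5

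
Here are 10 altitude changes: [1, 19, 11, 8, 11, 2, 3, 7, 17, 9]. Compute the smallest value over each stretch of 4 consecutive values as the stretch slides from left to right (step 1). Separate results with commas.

1, 8, 2, 2, 2, 2, 3

[1, 19, 11, 8] → min 1
[19, 11, 8, 11] → min 8
[11, 8, 11, 2] → min 2
[8, 11, 2, 3] → min 2
[11, 2, 3, 7] → min 2
[2, 3, 7, 17] → min 2
[3, 7, 17, 9] → min 3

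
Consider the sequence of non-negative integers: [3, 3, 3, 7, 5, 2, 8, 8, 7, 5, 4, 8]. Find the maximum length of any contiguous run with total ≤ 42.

[3] sum 3 len 1
[3, 3] sum 6 len 2
[3, 3, 3] sum 9 len 3
[3, 3, 3, 7] sum 16 len 4
[3, 3, 3, 7, 5] sum 21 len 5
[3, 3, 3, 7, 5, 2] sum 23 len 6
[3, 3, 3, 7, 5, 2, 8] sum 31 len 7
[3, 3, 3, 7, 5, 2, 8, 8] sum 39 len 8
[3, 7, 5, 2, 8, 8, 7] sum 40 len 7
[7, 5, 2, 8, 8, 7, 5] sum 42 len 7
[5, 2, 8, 8, 7, 5, 4] sum 39 len 7
[2, 8, 8, 7, 5, 4, 8] sum 42 len 7
Longest length seen: 8.

8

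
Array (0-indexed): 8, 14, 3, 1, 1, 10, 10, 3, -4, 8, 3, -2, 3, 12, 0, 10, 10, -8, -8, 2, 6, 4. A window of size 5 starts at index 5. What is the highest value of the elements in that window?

10

Elements at indices 5..9: 10, 10, 3, -4, 8
max(10, 10, 3, -4, 8) = 10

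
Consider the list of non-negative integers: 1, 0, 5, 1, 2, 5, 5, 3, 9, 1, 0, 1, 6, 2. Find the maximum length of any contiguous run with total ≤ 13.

5

add 1: [1] sum 1, len 1
add 0: [1, 0] sum 1, len 2
add 5: [1, 0, 5] sum 6, len 3
add 1: [1, 0, 5, 1] sum 7, len 4
add 2: [1, 0, 5, 1, 2] sum 9, len 5
add 5: [0, 5, 1, 2, 5] sum 13, len 5
add 5: [1, 2, 5, 5] sum 13, len 4
add 3: [5, 5, 3] sum 13, len 3
add 9: [3, 9] sum 12, len 2
add 1: [3, 9, 1] sum 13, len 3
add 0: [3, 9, 1, 0] sum 13, len 4
add 1: [9, 1, 0, 1] sum 11, len 4
add 6: [1, 0, 1, 6] sum 8, len 4
add 2: [1, 0, 1, 6, 2] sum 10, len 5
Longest length seen: 5.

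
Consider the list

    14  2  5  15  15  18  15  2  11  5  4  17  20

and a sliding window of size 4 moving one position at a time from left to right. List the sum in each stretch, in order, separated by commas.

36, 37, 53, 63, 50, 46, 33, 22, 37, 46

Sliding a size-4 window across the 13 values:
(14, 2, 5, 15) → sum 36
(2, 5, 15, 15) → sum 37
(5, 15, 15, 18) → sum 53
(15, 15, 18, 15) → sum 63
(15, 18, 15, 2) → sum 50
(18, 15, 2, 11) → sum 46
(15, 2, 11, 5) → sum 33
(2, 11, 5, 4) → sum 22
(11, 5, 4, 17) → sum 37
(5, 4, 17, 20) → sum 46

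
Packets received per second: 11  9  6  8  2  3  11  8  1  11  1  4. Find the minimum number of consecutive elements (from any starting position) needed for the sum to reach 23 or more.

Extend right; whenever the sum reaches 23, record the length and shrink from the left:
add 11: running sum 11 < 23
add 9: running sum 20 < 23
add 6: shortest ending here [11, 9, 6] sum 26, len 3
add 8: shortest ending here [9, 6, 8] sum 23, len 3
add 2: shortest ending here [9, 6, 8, 2] sum 25, len 4
add 3: shortest ending here [9, 6, 8, 2, 3] sum 28, len 5
add 11: shortest ending here [8, 2, 3, 11] sum 24, len 4
add 8: shortest ending here [2, 3, 11, 8] sum 24, len 4
add 1: shortest ending here [3, 11, 8, 1] sum 23, len 4
add 11: shortest ending here [11, 8, 1, 11] sum 31, len 4
add 1: shortest ending here [11, 8, 1, 11, 1] sum 32, len 5
add 4: shortest ending here [8, 1, 11, 1, 4] sum 25, len 5
Shortest qualifying length: 3.

3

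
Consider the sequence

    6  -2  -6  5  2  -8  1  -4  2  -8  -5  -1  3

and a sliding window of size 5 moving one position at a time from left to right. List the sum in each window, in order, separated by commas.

Sliding a size-5 window across the 13 values:
(6, -2, -6, 5, 2) → sum 5
(-2, -6, 5, 2, -8) → sum -9
(-6, 5, 2, -8, 1) → sum -6
(5, 2, -8, 1, -4) → sum -4
(2, -8, 1, -4, 2) → sum -7
(-8, 1, -4, 2, -8) → sum -17
(1, -4, 2, -8, -5) → sum -14
(-4, 2, -8, -5, -1) → sum -16
(2, -8, -5, -1, 3) → sum -9

5, -9, -6, -4, -7, -17, -14, -16, -9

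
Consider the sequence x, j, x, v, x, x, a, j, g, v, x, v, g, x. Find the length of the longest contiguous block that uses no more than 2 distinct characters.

add x: window [x] (1 distinct), len 1
add j: window [x, j] (2 distinct), len 2
add x: window [x, j, x] (2 distinct), len 3
add v: window [x, v] (2 distinct), len 2
add x: window [x, v, x] (2 distinct), len 3
add x: window [x, v, x, x] (2 distinct), len 4
add a: window [x, x, a] (2 distinct), len 3
add j: window [a, j] (2 distinct), len 2
add g: window [j, g] (2 distinct), len 2
add v: window [g, v] (2 distinct), len 2
add x: window [v, x] (2 distinct), len 2
add v: window [v, x, v] (2 distinct), len 3
add g: window [v, g] (2 distinct), len 2
add x: window [g, x] (2 distinct), len 2
Longest length with ≤2 distinct: 4.

4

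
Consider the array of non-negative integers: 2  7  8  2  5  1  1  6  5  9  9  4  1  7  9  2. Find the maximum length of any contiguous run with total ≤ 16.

Extend to the right; shrink from the left whenever the sum exceeds 16:
add 2: [2] sum 2, len 1
add 7: [2, 7] sum 9, len 2
add 8: [7, 8] sum 15, len 2
add 2: [8, 2] sum 10, len 2
add 5: [8, 2, 5] sum 15, len 3
add 1: [8, 2, 5, 1] sum 16, len 4
add 1: [2, 5, 1, 1] sum 9, len 4
add 6: [2, 5, 1, 1, 6] sum 15, len 5
add 5: [1, 1, 6, 5] sum 13, len 4
add 9: [5, 9] sum 14, len 2
add 9: [9] sum 9, len 1
add 4: [9, 4] sum 13, len 2
add 1: [9, 4, 1] sum 14, len 3
add 7: [4, 1, 7] sum 12, len 3
add 9: [7, 9] sum 16, len 2
add 2: [9, 2] sum 11, len 2
Longest length seen: 5.

5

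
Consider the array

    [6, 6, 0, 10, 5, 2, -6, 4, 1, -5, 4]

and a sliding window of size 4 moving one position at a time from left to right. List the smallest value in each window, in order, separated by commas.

0, 0, 0, -6, -6, -6, -6, -5

6 6 0 10 → min 0
6 0 10 5 → min 0
0 10 5 2 → min 0
10 5 2 -6 → min -6
5 2 -6 4 → min -6
2 -6 4 1 → min -6
-6 4 1 -5 → min -6
4 1 -5 4 → min -5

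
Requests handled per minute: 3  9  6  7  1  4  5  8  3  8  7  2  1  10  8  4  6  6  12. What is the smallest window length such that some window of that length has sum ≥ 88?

16

add 3: running sum 3 < 88
add 9: running sum 12 < 88
add 6: running sum 18 < 88
add 7: running sum 25 < 88
add 1: running sum 26 < 88
add 4: running sum 30 < 88
add 5: running sum 35 < 88
add 8: running sum 43 < 88
add 3: running sum 46 < 88
add 8: running sum 54 < 88
add 7: running sum 61 < 88
add 2: running sum 63 < 88
add 1: running sum 64 < 88
add 10: running sum 74 < 88
add 8: running sum 82 < 88
add 4: running sum 86 < 88
end 16: [9, 6, 7, 1, 4, 5, 8, 3, 8, 7, 2, 1, 10, 8, 4, 6] sum 89, len 16
end 17: [9, 6, 7, 1, 4, 5, 8, 3, 8, 7, 2, 1, 10, 8, 4, 6, 6] sum 95, len 17
end 18: [7, 1, 4, 5, 8, 3, 8, 7, 2, 1, 10, 8, 4, 6, 6, 12] sum 92, len 16
Shortest qualifying length: 16.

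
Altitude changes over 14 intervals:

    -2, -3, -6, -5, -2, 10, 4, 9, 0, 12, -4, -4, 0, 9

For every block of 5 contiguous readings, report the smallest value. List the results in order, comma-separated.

-6, -6, -6, -5, -2, 0, -4, -4, -4, -4

(-2, -3, -6, -5, -2) → min -6
(-3, -6, -5, -2, 10) → min -6
(-6, -5, -2, 10, 4) → min -6
(-5, -2, 10, 4, 9) → min -5
(-2, 10, 4, 9, 0) → min -2
(10, 4, 9, 0, 12) → min 0
(4, 9, 0, 12, -4) → min -4
(9, 0, 12, -4, -4) → min -4
(0, 12, -4, -4, 0) → min -4
(12, -4, -4, 0, 9) → min -4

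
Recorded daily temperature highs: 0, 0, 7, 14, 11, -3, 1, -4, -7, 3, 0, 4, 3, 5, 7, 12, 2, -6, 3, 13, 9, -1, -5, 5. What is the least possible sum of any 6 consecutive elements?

-10

(0, 0, 7, 14, 11, -3) → sum 29
(0, 7, 14, 11, -3, 1) → sum 30
(7, 14, 11, -3, 1, -4) → sum 26
(14, 11, -3, 1, -4, -7) → sum 12
(11, -3, 1, -4, -7, 3) → sum 1
(-3, 1, -4, -7, 3, 0) → sum -10
(1, -4, -7, 3, 0, 4) → sum -3
(-4, -7, 3, 0, 4, 3) → sum -1
(-7, 3, 0, 4, 3, 5) → sum 8
(3, 0, 4, 3, 5, 7) → sum 22
(0, 4, 3, 5, 7, 12) → sum 31
(4, 3, 5, 7, 12, 2) → sum 33
(3, 5, 7, 12, 2, -6) → sum 23
(5, 7, 12, 2, -6, 3) → sum 23
(7, 12, 2, -6, 3, 13) → sum 31
(12, 2, -6, 3, 13, 9) → sum 33
(2, -6, 3, 13, 9, -1) → sum 20
(-6, 3, 13, 9, -1, -5) → sum 13
(3, 13, 9, -1, -5, 5) → sum 24
Least of these is -10.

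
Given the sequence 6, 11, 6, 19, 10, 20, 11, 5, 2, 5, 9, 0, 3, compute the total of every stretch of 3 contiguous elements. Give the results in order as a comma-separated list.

(6, 11, 6) → sum 23
(11, 6, 19) → sum 36
(6, 19, 10) → sum 35
(19, 10, 20) → sum 49
(10, 20, 11) → sum 41
(20, 11, 5) → sum 36
(11, 5, 2) → sum 18
(5, 2, 5) → sum 12
(2, 5, 9) → sum 16
(5, 9, 0) → sum 14
(9, 0, 3) → sum 12

23, 36, 35, 49, 41, 36, 18, 12, 16, 14, 12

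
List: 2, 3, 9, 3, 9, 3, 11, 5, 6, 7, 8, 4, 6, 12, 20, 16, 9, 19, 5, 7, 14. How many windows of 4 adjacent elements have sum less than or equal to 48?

14

(2, 3, 9, 3) → sum 17  ≤ 48 ✓
(3, 9, 3, 9) → sum 24  ≤ 48 ✓
(9, 3, 9, 3) → sum 24  ≤ 48 ✓
(3, 9, 3, 11) → sum 26  ≤ 48 ✓
(9, 3, 11, 5) → sum 28  ≤ 48 ✓
(3, 11, 5, 6) → sum 25  ≤ 48 ✓
(11, 5, 6, 7) → sum 29  ≤ 48 ✓
(5, 6, 7, 8) → sum 26  ≤ 48 ✓
(6, 7, 8, 4) → sum 25  ≤ 48 ✓
(7, 8, 4, 6) → sum 25  ≤ 48 ✓
(8, 4, 6, 12) → sum 30  ≤ 48 ✓
(4, 6, 12, 20) → sum 42  ≤ 48 ✓
(6, 12, 20, 16) → sum 54
(12, 20, 16, 9) → sum 57
(20, 16, 9, 19) → sum 64
(16, 9, 19, 5) → sum 49
(9, 19, 5, 7) → sum 40  ≤ 48 ✓
(19, 5, 7, 14) → sum 45  ≤ 48 ✓
14 windows satisfy the condition.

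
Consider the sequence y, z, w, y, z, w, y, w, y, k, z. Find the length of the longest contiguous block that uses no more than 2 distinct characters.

Extend right; when distinct count exceeds 2, shrink from the left:
add y: window [y] (1 distinct), len 1
add z: window [y, z] (2 distinct), len 2
add w: window [z, w] (2 distinct), len 2
add y: window [w, y] (2 distinct), len 2
add z: window [y, z] (2 distinct), len 2
add w: window [z, w] (2 distinct), len 2
add y: window [w, y] (2 distinct), len 2
add w: window [w, y, w] (2 distinct), len 3
add y: window [w, y, w, y] (2 distinct), len 4
add k: window [y, k] (2 distinct), len 2
add z: window [k, z] (2 distinct), len 2
Longest length with ≤2 distinct: 4.

4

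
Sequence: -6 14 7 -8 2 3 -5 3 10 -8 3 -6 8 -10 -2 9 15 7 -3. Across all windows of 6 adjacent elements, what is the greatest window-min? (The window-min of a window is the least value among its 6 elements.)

-6 14 7 -8 2 3 → min -8
14 7 -8 2 3 -5 → min -8
7 -8 2 3 -5 3 → min -8
-8 2 3 -5 3 10 → min -8
2 3 -5 3 10 -8 → min -8
3 -5 3 10 -8 3 → min -8
-5 3 10 -8 3 -6 → min -8
3 10 -8 3 -6 8 → min -8
10 -8 3 -6 8 -10 → min -10
-8 3 -6 8 -10 -2 → min -10
3 -6 8 -10 -2 9 → min -10
-6 8 -10 -2 9 15 → min -10
8 -10 -2 9 15 7 → min -10
-10 -2 9 15 7 -3 → min -10
Greatest of these is -8.

-8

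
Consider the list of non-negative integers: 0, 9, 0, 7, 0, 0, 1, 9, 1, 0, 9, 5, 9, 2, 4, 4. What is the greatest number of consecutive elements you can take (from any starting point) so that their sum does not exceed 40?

Extend to the right; shrink from the left whenever the sum exceeds 40:
[0] sum 0 len 1
[0, 9] sum 9 len 2
[0, 9, 0] sum 9 len 3
[0, 9, 0, 7] sum 16 len 4
[0, 9, 0, 7, 0] sum 16 len 5
[0, 9, 0, 7, 0, 0] sum 16 len 6
[0, 9, 0, 7, 0, 0, 1] sum 17 len 7
[0, 9, 0, 7, 0, 0, 1, 9] sum 26 len 8
[0, 9, 0, 7, 0, 0, 1, 9, 1] sum 27 len 9
[0, 9, 0, 7, 0, 0, 1, 9, 1, 0] sum 27 len 10
[0, 9, 0, 7, 0, 0, 1, 9, 1, 0, 9] sum 36 len 11
[0, 7, 0, 0, 1, 9, 1, 0, 9, 5] sum 32 len 10
[0, 0, 1, 9, 1, 0, 9, 5, 9] sum 34 len 9
[0, 0, 1, 9, 1, 0, 9, 5, 9, 2] sum 36 len 10
[0, 0, 1, 9, 1, 0, 9, 5, 9, 2, 4] sum 40 len 11
[1, 0, 9, 5, 9, 2, 4, 4] sum 34 len 8
Longest length seen: 11.

11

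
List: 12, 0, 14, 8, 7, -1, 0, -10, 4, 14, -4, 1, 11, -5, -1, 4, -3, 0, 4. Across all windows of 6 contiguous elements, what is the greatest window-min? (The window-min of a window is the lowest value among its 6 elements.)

-1

Window mins for each of the 14 positions:
(12, 0, 14, 8, 7, -1) → min -1
(0, 14, 8, 7, -1, 0) → min -1
(14, 8, 7, -1, 0, -10) → min -10
(8, 7, -1, 0, -10, 4) → min -10
(7, -1, 0, -10, 4, 14) → min -10
(-1, 0, -10, 4, 14, -4) → min -10
(0, -10, 4, 14, -4, 1) → min -10
(-10, 4, 14, -4, 1, 11) → min -10
(4, 14, -4, 1, 11, -5) → min -5
(14, -4, 1, 11, -5, -1) → min -5
(-4, 1, 11, -5, -1, 4) → min -5
(1, 11, -5, -1, 4, -3) → min -5
(11, -5, -1, 4, -3, 0) → min -5
(-5, -1, 4, -3, 0, 4) → min -5
Greatest of these is -1.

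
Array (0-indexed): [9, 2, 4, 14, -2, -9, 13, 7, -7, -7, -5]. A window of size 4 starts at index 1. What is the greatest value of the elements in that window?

Elements at indices 1..4: 2, 4, 14, -2
max(2, 4, 14, -2) = 14

14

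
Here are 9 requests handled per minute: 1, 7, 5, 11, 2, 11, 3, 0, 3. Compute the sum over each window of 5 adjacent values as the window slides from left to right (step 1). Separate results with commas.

26, 36, 32, 27, 19

[1, 7, 5, 11, 2] → sum 26
[7, 5, 11, 2, 11] → sum 36
[5, 11, 2, 11, 3] → sum 32
[11, 2, 11, 3, 0] → sum 27
[2, 11, 3, 0, 3] → sum 19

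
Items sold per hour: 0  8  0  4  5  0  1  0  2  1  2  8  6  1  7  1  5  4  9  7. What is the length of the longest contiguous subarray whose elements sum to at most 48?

→ 0: sum 0, len 1
→ 8: sum 8, len 2
→ 0: sum 8, len 3
→ 4: sum 12, len 4
→ 5: sum 17, len 5
→ 0: sum 17, len 6
→ 1: sum 18, len 7
→ 0: sum 18, len 8
→ 2: sum 20, len 9
→ 1: sum 21, len 10
→ 2: sum 23, len 11
→ 8: sum 31, len 12
→ 6: sum 37, len 13
→ 1: sum 38, len 14
→ 7: sum 45, len 15
→ 1: sum 46, len 16
→ 5 (dropped 0, 8): sum 43, len 15
→ 4: sum 47, len 16
→ 9 (dropped 0, 4, 5): sum 47, len 14
→ 7 (dropped 0, 1, 0, 2, 1, 2): sum 48, len 9
Longest length seen: 16.

16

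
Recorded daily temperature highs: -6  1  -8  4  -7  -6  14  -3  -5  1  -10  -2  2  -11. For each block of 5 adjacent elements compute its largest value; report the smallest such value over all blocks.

(-6, 1, -8, 4, -7) → max 4
(1, -8, 4, -7, -6) → max 4
(-8, 4, -7, -6, 14) → max 14
(4, -7, -6, 14, -3) → max 14
(-7, -6, 14, -3, -5) → max 14
(-6, 14, -3, -5, 1) → max 14
(14, -3, -5, 1, -10) → max 14
(-3, -5, 1, -10, -2) → max 1
(-5, 1, -10, -2, 2) → max 2
(1, -10, -2, 2, -11) → max 2
Smallest of these is 1.

1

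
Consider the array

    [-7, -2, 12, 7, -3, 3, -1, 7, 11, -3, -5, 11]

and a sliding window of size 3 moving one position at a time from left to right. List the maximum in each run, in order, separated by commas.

[-7, -2, 12] → max 12
[-2, 12, 7] → max 12
[12, 7, -3] → max 12
[7, -3, 3] → max 7
[-3, 3, -1] → max 3
[3, -1, 7] → max 7
[-1, 7, 11] → max 11
[7, 11, -3] → max 11
[11, -3, -5] → max 11
[-3, -5, 11] → max 11

12, 12, 12, 7, 3, 7, 11, 11, 11, 11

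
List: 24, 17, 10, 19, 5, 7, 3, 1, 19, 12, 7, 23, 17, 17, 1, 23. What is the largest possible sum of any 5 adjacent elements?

(24, 17, 10, 19, 5) → sum 75
(17, 10, 19, 5, 7) → sum 58
(10, 19, 5, 7, 3) → sum 44
(19, 5, 7, 3, 1) → sum 35
(5, 7, 3, 1, 19) → sum 35
(7, 3, 1, 19, 12) → sum 42
(3, 1, 19, 12, 7) → sum 42
(1, 19, 12, 7, 23) → sum 62
(19, 12, 7, 23, 17) → sum 78
(12, 7, 23, 17, 17) → sum 76
(7, 23, 17, 17, 1) → sum 65
(23, 17, 17, 1, 23) → sum 81
Largest of these is 81.

81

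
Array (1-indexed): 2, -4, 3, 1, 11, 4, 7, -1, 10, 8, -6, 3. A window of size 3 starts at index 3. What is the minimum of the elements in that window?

Elements at indices 3..5: 3, 1, 11
min(3, 1, 11) = 1

1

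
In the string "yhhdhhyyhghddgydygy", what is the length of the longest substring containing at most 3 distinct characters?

[y] 1 distinct, len 1
[y, h] 2 distinct, len 2
[y, h, h] 2 distinct, len 3
[y, h, h, d] 3 distinct, len 4
[y, h, h, d, h] 3 distinct, len 5
[y, h, h, d, h, h] 3 distinct, len 6
[y, h, h, d, h, h, y] 3 distinct, len 7
[y, h, h, d, h, h, y, y] 3 distinct, len 8
[y, h, h, d, h, h, y, y, h] 3 distinct, len 9
[h, h, y, y, h, g] 3 distinct, len 6
[h, h, y, y, h, g, h] 3 distinct, len 7
[h, g, h, d] 3 distinct, len 4
[h, g, h, d, d] 3 distinct, len 5
[h, g, h, d, d, g] 3 distinct, len 6
[d, d, g, y] 3 distinct, len 4
[d, d, g, y, d] 3 distinct, len 5
[d, d, g, y, d, y] 3 distinct, len 6
[d, d, g, y, d, y, g] 3 distinct, len 7
[d, d, g, y, d, y, g, y] 3 distinct, len 8
Longest length with ≤3 distinct: 9.

9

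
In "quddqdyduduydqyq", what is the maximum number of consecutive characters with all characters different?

4

[q] len 1
[q, u] len 2
[q, u, d] len 3
[d] len 1
[d, q] len 2
[q, d] len 2
[q, d, y] len 3
[y, d] len 2
[y, d, u] len 3
[u, d] len 2
[d, u] len 2
[d, u, y] len 3
[u, y, d] len 3
[u, y, d, q] len 4
[d, q, y] len 3
[y, q] len 2
Longest all-distinct length: 4.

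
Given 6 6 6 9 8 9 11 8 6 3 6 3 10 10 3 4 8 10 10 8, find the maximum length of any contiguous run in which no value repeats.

add 6: [6] len 1
add 6 (repeat 6, move left end past it): [6] len 1
add 6 (repeat 6, move left end past it): [6] len 1
add 9: [6, 9] len 2
add 8: [6, 9, 8] len 3
add 9 (repeat 9, move left end past it): [8, 9] len 2
add 11: [8, 9, 11] len 3
add 8 (repeat 8, move left end past it): [9, 11, 8] len 3
add 6: [9, 11, 8, 6] len 4
add 3: [9, 11, 8, 6, 3] len 5
add 6 (repeat 6, move left end past it): [3, 6] len 2
add 3 (repeat 3, move left end past it): [6, 3] len 2
add 10: [6, 3, 10] len 3
add 10 (repeat 10, move left end past it): [10] len 1
add 3: [10, 3] len 2
add 4: [10, 3, 4] len 3
add 8: [10, 3, 4, 8] len 4
add 10 (repeat 10, move left end past it): [3, 4, 8, 10] len 4
add 10 (repeat 10, move left end past it): [10] len 1
add 8: [10, 8] len 2
Longest all-distinct length: 5.

5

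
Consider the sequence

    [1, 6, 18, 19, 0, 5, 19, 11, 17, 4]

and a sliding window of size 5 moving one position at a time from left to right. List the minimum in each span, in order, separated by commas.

0, 0, 0, 0, 0, 4

1 6 18 19 0 → min 0
6 18 19 0 5 → min 0
18 19 0 5 19 → min 0
19 0 5 19 11 → min 0
0 5 19 11 17 → min 0
5 19 11 17 4 → min 4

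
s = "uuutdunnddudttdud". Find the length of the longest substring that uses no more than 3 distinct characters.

Extend right; when distinct count exceeds 3, shrink from the left:
[u] 1 distinct, len 1
[u, u] 1 distinct, len 2
[u, u, u] 1 distinct, len 3
[u, u, u, t] 2 distinct, len 4
[u, u, u, t, d] 3 distinct, len 5
[u, u, u, t, d, u] 3 distinct, len 6
[d, u, n] 3 distinct, len 3
[d, u, n, n] 3 distinct, len 4
[d, u, n, n, d] 3 distinct, len 5
[d, u, n, n, d, d] 3 distinct, len 6
[d, u, n, n, d, d, u] 3 distinct, len 7
[d, u, n, n, d, d, u, d] 3 distinct, len 8
[d, d, u, d, t] 3 distinct, len 5
[d, d, u, d, t, t] 3 distinct, len 6
[d, d, u, d, t, t, d] 3 distinct, len 7
[d, d, u, d, t, t, d, u] 3 distinct, len 8
[d, d, u, d, t, t, d, u, d] 3 distinct, len 9
Longest length with ≤3 distinct: 9.

9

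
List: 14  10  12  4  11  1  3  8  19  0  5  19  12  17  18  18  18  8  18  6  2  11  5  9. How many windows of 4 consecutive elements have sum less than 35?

9

[14, 10, 12, 4] → sum 40
[10, 12, 4, 11] → sum 37
[12, 4, 11, 1] → sum 28  < 35 ✓
[4, 11, 1, 3] → sum 19  < 35 ✓
[11, 1, 3, 8] → sum 23  < 35 ✓
[1, 3, 8, 19] → sum 31  < 35 ✓
[3, 8, 19, 0] → sum 30  < 35 ✓
[8, 19, 0, 5] → sum 32  < 35 ✓
[19, 0, 5, 19] → sum 43
[0, 5, 19, 12] → sum 36
[5, 19, 12, 17] → sum 53
[19, 12, 17, 18] → sum 66
[12, 17, 18, 18] → sum 65
[17, 18, 18, 18] → sum 71
[18, 18, 18, 8] → sum 62
[18, 18, 8, 18] → sum 62
[18, 8, 18, 6] → sum 50
[8, 18, 6, 2] → sum 34  < 35 ✓
[18, 6, 2, 11] → sum 37
[6, 2, 11, 5] → sum 24  < 35 ✓
[2, 11, 5, 9] → sum 27  < 35 ✓
9 windows satisfy the condition.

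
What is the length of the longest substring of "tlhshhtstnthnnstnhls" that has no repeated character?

5

[t] len 1
[t, l] len 2
[t, l, h] len 3
[t, l, h, s] len 4
[s, h] len 2
[h] len 1
[h, t] len 2
[h, t, s] len 3
[s, t] len 2
[s, t, n] len 3
[n, t] len 2
[n, t, h] len 3
[t, h, n] len 3
[n] len 1
[n, s] len 2
[n, s, t] len 3
[s, t, n] len 3
[s, t, n, h] len 4
[s, t, n, h, l] len 5
[t, n, h, l, s] len 5
Longest all-distinct length: 5.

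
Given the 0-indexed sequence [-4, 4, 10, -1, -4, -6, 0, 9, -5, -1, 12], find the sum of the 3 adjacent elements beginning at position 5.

3

Elements at indices 5..7: -6, 0, 9
sum(-6, 0, 9) = 3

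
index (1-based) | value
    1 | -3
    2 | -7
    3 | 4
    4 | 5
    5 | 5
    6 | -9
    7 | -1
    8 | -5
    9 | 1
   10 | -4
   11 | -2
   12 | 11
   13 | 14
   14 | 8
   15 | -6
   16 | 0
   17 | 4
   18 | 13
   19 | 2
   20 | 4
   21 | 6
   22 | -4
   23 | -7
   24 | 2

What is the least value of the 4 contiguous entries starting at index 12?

Elements at indices 12..15: 11, 14, 8, -6
min(11, 14, 8, -6) = -6

-6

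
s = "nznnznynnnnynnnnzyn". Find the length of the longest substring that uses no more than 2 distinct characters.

[n] 1 distinct, len 1
[n, z] 2 distinct, len 2
[n, z, n] 2 distinct, len 3
[n, z, n, n] 2 distinct, len 4
[n, z, n, n, z] 2 distinct, len 5
[n, z, n, n, z, n] 2 distinct, len 6
[n, y] 2 distinct, len 2
[n, y, n] 2 distinct, len 3
[n, y, n, n] 2 distinct, len 4
[n, y, n, n, n] 2 distinct, len 5
[n, y, n, n, n, n] 2 distinct, len 6
[n, y, n, n, n, n, y] 2 distinct, len 7
[n, y, n, n, n, n, y, n] 2 distinct, len 8
[n, y, n, n, n, n, y, n, n] 2 distinct, len 9
[n, y, n, n, n, n, y, n, n, n] 2 distinct, len 10
[n, y, n, n, n, n, y, n, n, n, n] 2 distinct, len 11
[n, n, n, n, z] 2 distinct, len 5
[z, y] 2 distinct, len 2
[y, n] 2 distinct, len 2
Longest length with ≤2 distinct: 11.

11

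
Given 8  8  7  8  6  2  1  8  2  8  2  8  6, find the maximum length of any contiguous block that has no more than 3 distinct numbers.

[8] 1 distinct, len 1
[8, 8] 1 distinct, len 2
[8, 8, 7] 2 distinct, len 3
[8, 8, 7, 8] 2 distinct, len 4
[8, 8, 7, 8, 6] 3 distinct, len 5
[8, 6, 2] 3 distinct, len 3
[6, 2, 1] 3 distinct, len 3
[2, 1, 8] 3 distinct, len 3
[2, 1, 8, 2] 3 distinct, len 4
[2, 1, 8, 2, 8] 3 distinct, len 5
[2, 1, 8, 2, 8, 2] 3 distinct, len 6
[2, 1, 8, 2, 8, 2, 8] 3 distinct, len 7
[8, 2, 8, 2, 8, 6] 3 distinct, len 6
Longest length with ≤3 distinct: 7.

7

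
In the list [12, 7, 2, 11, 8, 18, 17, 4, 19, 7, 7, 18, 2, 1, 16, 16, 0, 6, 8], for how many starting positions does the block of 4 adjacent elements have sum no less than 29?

(12, 7, 2, 11) → sum 32  ≥ 29 ✓
(7, 2, 11, 8) → sum 28
(2, 11, 8, 18) → sum 39  ≥ 29 ✓
(11, 8, 18, 17) → sum 54  ≥ 29 ✓
(8, 18, 17, 4) → sum 47  ≥ 29 ✓
(18, 17, 4, 19) → sum 58  ≥ 29 ✓
(17, 4, 19, 7) → sum 47  ≥ 29 ✓
(4, 19, 7, 7) → sum 37  ≥ 29 ✓
(19, 7, 7, 18) → sum 51  ≥ 29 ✓
(7, 7, 18, 2) → sum 34  ≥ 29 ✓
(7, 18, 2, 1) → sum 28
(18, 2, 1, 16) → sum 37  ≥ 29 ✓
(2, 1, 16, 16) → sum 35  ≥ 29 ✓
(1, 16, 16, 0) → sum 33  ≥ 29 ✓
(16, 16, 0, 6) → sum 38  ≥ 29 ✓
(16, 0, 6, 8) → sum 30  ≥ 29 ✓
14 windows satisfy the condition.

14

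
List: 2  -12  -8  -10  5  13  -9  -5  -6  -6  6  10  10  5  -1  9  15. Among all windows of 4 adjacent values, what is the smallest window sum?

Window sums for each of the 14 positions:
2 -12 -8 -10 → sum -28
-12 -8 -10 5 → sum -25
-8 -10 5 13 → sum 0
-10 5 13 -9 → sum -1
5 13 -9 -5 → sum 4
13 -9 -5 -6 → sum -7
-9 -5 -6 -6 → sum -26
-5 -6 -6 6 → sum -11
-6 -6 6 10 → sum 4
-6 6 10 10 → sum 20
6 10 10 5 → sum 31
10 10 5 -1 → sum 24
10 5 -1 9 → sum 23
5 -1 9 15 → sum 28
Smallest of these is -28.

-28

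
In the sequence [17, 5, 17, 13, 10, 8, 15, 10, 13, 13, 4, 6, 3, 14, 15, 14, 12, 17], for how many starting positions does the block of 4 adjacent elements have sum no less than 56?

1

(17, 5, 17, 13) → sum 52
(5, 17, 13, 10) → sum 45
(17, 13, 10, 8) → sum 48
(13, 10, 8, 15) → sum 46
(10, 8, 15, 10) → sum 43
(8, 15, 10, 13) → sum 46
(15, 10, 13, 13) → sum 51
(10, 13, 13, 4) → sum 40
(13, 13, 4, 6) → sum 36
(13, 4, 6, 3) → sum 26
(4, 6, 3, 14) → sum 27
(6, 3, 14, 15) → sum 38
(3, 14, 15, 14) → sum 46
(14, 15, 14, 12) → sum 55
(15, 14, 12, 17) → sum 58  ≥ 56 ✓
1 window satisfy the condition.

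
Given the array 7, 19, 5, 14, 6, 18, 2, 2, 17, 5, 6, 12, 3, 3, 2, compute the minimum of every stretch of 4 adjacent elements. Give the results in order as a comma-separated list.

5, 5, 5, 2, 2, 2, 2, 2, 5, 3, 3, 2

7 19 5 14 → min 5
19 5 14 6 → min 5
5 14 6 18 → min 5
14 6 18 2 → min 2
6 18 2 2 → min 2
18 2 2 17 → min 2
2 2 17 5 → min 2
2 17 5 6 → min 2
17 5 6 12 → min 5
5 6 12 3 → min 3
6 12 3 3 → min 3
12 3 3 2 → min 2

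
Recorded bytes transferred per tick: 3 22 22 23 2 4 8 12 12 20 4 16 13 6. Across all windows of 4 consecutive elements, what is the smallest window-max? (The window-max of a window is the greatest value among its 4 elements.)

12

[3, 22, 22, 23] → max 23
[22, 22, 23, 2] → max 23
[22, 23, 2, 4] → max 23
[23, 2, 4, 8] → max 23
[2, 4, 8, 12] → max 12
[4, 8, 12, 12] → max 12
[8, 12, 12, 20] → max 20
[12, 12, 20, 4] → max 20
[12, 20, 4, 16] → max 20
[20, 4, 16, 13] → max 20
[4, 16, 13, 6] → max 16
Smallest of these is 12.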